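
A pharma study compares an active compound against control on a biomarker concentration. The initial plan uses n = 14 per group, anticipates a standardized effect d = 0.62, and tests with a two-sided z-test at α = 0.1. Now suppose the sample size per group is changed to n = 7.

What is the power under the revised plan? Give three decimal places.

With n = 7 per group: δ = d·√(n/2) = 0.62 × √(7/2) = 1.1599. Critical value z_{0.05} = 1.645.
Revised power = Φ(δ − 1.645) + Φ(−δ − 1.645) = Φ(-0.485) + Φ(-2.805) = 0.3139 + 0.0025 = 0.3164.

Power ≈ 0.316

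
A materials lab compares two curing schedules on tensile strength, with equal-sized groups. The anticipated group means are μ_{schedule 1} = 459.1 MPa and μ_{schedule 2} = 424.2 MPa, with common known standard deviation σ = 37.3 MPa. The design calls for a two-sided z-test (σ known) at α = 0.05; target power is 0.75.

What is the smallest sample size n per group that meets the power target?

n = 16 per group

Standardized effect: d = |μ_{schedule 1} − μ_{schedule 2}| / σ = |459.1 − 424.2| / 37.3 = 0.9357
Set Φ(δ − 1.960) = 0.75; then δ − 1.960 = Φ⁻¹(0.75) = 0.674, giving δ = 2.634.
(The Φ(−δ − z_{α/2}) term is vanishingly small for δ > 0 and is dropped in the standard sample-size formula.)
δ = d·√(n/2) ⇒ n = 2(δ/d)² = 2 × (2.634 / 0.9357)² = 15.86.
Round up to the next whole unit.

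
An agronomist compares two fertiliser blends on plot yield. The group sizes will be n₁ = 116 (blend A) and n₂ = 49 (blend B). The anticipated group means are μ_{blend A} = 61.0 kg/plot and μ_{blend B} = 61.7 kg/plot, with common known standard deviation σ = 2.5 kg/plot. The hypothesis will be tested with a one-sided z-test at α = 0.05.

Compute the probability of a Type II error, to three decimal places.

β ≈ 0.501

Standardized effect: d = |μ_{blend A} − μ_{blend B}| / σ = |61.0 − 61.7| / 2.5 = 0.2800
Noncentrality parameter: δ = d / √(1/n₁ + 1/n₂) = 0.2800 / √(1/116 + 1/49) = 1.6434
One-sided α = 0.05 → critical value z_{0.05} = 1.645.
Power = P(Z > 1.645 − δ) = Φ(-0.001) = 0.4994.
Type II error: β = 1 − power = 1 − 0.4994 = 0.5006.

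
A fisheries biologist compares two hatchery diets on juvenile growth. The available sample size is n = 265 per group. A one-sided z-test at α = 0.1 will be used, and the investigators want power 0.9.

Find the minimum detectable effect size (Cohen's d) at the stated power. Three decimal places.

d ≈ 0.223

Need Φ(δ − 1.282) = 0.9, so δ = 1.282 + 1.282 = 2.563.
δ = d·√(n/2) ⇒ d = δ/√(n/2) = 2.563/√(265/2) = 0.2227.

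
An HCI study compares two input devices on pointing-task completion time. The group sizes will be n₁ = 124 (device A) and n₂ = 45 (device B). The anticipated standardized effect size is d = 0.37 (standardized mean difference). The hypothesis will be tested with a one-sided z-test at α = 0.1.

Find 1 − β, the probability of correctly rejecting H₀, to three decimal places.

Noncentrality parameter: δ = d / √(1/n₁ + 1/n₂) = 0.37 / √(1/124 + 1/45) = 2.1261
Critical value for a one-sided test at α = 0.1: z_α = 1.282.
Power = P(Z > 1.282 − δ) = Φ(0.845) = 0.8008.

Power ≈ 0.801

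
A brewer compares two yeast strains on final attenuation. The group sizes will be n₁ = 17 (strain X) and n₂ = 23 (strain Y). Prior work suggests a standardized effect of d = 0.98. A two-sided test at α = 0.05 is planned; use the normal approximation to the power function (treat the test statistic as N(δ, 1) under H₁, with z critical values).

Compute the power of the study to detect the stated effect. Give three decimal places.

Power ≈ 0.865

Noncentrality parameter: δ = d / √(1/n₁ + 1/n₂) = 0.98 / √(1/17 + 1/23) = 3.0640
Critical value for a two-sided test at α = 0.05: z_{α/2} = 1.960.
Power = Φ(δ − 1.960) + Φ(−δ − 1.960) = Φ(1.104) + Φ(-5.024) = 0.8652 + 0.0000 = 0.8652.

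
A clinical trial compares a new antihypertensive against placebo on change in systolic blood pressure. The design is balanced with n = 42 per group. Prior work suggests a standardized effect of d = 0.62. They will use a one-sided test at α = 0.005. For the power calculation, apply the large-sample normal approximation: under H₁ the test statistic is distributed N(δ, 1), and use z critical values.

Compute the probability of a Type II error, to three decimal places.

Noncentrality parameter: δ = d·√(n/2) = 0.62 × √(42/2) = 2.8412
Critical value for a one-sided test at α = 0.005: z_α = 2.576.
Power = Φ(δ − 2.576) = Φ(0.265) = 0.6046.
Type II error: β = 1 − power = 1 − 0.6046 = 0.3954.

β ≈ 0.395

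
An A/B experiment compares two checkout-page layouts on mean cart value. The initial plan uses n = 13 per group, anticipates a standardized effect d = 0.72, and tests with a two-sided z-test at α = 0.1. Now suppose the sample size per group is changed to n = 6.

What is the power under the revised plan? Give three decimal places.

Power ≈ 0.347

With n = 6 per group: δ = d·√(n/2) = 0.72 × √(6/2) = 1.2471. Critical value z_{0.05} = 1.645.
Revised power = Φ(δ − 1.645) + Φ(−δ − 1.645) = Φ(-0.398) + Φ(-2.892) = 0.3454 + 0.0019 = 0.3473.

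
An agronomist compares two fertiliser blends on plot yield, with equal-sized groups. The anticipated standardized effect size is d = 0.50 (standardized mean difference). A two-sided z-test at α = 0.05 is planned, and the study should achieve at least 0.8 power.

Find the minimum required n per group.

For power 0.8 need Φ(δ − z_{0.025}) = 0.8, so δ = z_{0.025} + z_{0.20} = 1.960 + 0.842 = 2.802.
(For δ > 0 the lower-tail rejection region contributes negligibly to power, so the one-term inversion is standard.)
δ = d·√(n/2) ⇒ n = 2(δ/d)² = 2 × (2.802 / 0.50)² = 62.79.
Round up to the next whole unit.

n = 63 per group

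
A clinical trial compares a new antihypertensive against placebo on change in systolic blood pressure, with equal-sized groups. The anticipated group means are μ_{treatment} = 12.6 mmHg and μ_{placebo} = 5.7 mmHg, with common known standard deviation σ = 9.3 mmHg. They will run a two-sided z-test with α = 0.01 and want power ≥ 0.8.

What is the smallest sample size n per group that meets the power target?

n = 43 per group

Standardized effect: d = |μ_{treatment} − μ_{placebo}| / σ = |12.6 − 5.7| / 9.3 = 0.7419
For power 0.8 need Φ(δ − z_{0.005}) = 0.8, so δ = z_{0.005} + z_{0.20} = 2.576 + 0.842 = 3.417.
(For δ > 0 the lower-tail rejection region contributes negligibly to power, so the one-term inversion is standard.)
δ = d·√(n/2) ⇒ n = 2(δ/d)² = 2 × (3.417 / 0.7419)² = 42.43.
Rounding up, n = 43 per group.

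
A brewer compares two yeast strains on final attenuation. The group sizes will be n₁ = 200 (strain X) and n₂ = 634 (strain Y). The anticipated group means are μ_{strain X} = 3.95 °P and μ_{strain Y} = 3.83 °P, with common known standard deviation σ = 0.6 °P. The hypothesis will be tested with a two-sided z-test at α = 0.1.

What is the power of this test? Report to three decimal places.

Power ≈ 0.794

Standardized effect: d = |μ_{strain X} − μ_{strain Y}| / σ = |3.95 − 3.83| / 0.6 = 0.2000
Noncentrality parameter: δ = d / √(1/n₁ + 1/n₂) = 0.2000 / √(1/200 + 1/634) = 2.4661
Critical value for a two-sided test at α = 0.1: z_{α/2} = 1.645.
Power = Φ(δ − 1.645) + Φ(−δ − 1.645) = Φ(0.821) + Φ(-4.111) = 0.7942 + 0.0000 = 0.7943.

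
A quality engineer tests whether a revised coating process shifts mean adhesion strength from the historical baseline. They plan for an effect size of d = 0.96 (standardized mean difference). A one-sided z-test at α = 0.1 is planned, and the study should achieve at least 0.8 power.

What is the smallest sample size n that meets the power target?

n = 5

For power 0.8 need Φ(δ − z_{0.1}) = 0.8, so δ = z_{0.1} + z_{0.20} = 1.282 + 0.842 = 2.123.
δ = d·√n ⇒ n = (δ/d)² = (2.123 / 0.96)² = 4.89.
Rounding up, n = 5.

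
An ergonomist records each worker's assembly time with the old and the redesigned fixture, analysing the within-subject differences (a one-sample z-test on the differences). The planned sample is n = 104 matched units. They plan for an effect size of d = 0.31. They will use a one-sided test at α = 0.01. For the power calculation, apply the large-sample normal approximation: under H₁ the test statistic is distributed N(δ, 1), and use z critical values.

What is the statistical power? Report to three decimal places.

Power ≈ 0.798

Noncentrality parameter: δ = d·√n = 0.31 × √104 = 3.1614
One-sided α = 0.01 → critical value z_{0.01} = 2.326.
Power = P(Z > 2.326 − δ) = Φ(0.835) = 0.7982.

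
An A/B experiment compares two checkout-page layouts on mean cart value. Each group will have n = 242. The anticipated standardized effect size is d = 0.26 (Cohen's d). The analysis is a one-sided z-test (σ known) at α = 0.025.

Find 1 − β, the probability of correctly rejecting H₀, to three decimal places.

Noncentrality parameter: δ = d·√(n/2) = 0.26 × √(242/2) = 2.8600
Critical value for a one-sided test at α = 0.025: z_α = 1.960.
Power = Φ(δ − 1.960) = Φ(0.900) = 0.8159.

Power ≈ 0.816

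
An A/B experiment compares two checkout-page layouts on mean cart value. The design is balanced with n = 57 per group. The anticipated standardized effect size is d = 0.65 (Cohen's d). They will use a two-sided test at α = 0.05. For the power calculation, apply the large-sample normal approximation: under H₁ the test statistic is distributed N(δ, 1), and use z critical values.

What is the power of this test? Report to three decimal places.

Noncentrality parameter: δ = d·√(n/2) = 0.65 × √(57/2) = 3.4701
Two-sided α = 0.05 → critical value z_{0.025} = 1.960.
Power = Φ(δ − 1.960) + Φ(−δ − 1.960) = Φ(1.510) + Φ(-5.430) = 0.9345 + 0.0000 = 0.9345.

Power ≈ 0.934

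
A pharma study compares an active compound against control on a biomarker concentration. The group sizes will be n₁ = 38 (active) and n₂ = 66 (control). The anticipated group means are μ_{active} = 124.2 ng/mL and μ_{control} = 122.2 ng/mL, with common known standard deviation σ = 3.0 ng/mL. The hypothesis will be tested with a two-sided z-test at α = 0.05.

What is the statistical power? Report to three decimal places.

Standardized effect: d = |μ_{active} − μ_{control}| / σ = |124.2 − 122.2| / 3.0 = 0.6667
Noncentrality parameter: δ = d / √(1/n₁ + 1/n₂) = 0.6667 / √(1/38 + 1/66) = 3.2738
Two-sided α = 0.05 → critical value z_{0.025} = 1.960.
Power = Φ(δ − 1.960) + Φ(−δ − 1.960) = Φ(1.314) + Φ(-5.234) = 0.9056 + 0.0000 = 0.9056.

Power ≈ 0.906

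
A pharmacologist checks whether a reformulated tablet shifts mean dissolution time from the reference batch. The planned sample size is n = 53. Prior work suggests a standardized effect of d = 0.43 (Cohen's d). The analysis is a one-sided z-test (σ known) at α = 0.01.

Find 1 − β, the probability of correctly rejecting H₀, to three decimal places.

Power ≈ 0.789

Noncentrality parameter: δ = d·√n = 0.43 × √53 = 3.1304
Critical value for a one-sided test at α = 0.01: z_α = 2.326.
Power = P(Z > 2.326 − δ) = Φ(0.804) = 0.7893.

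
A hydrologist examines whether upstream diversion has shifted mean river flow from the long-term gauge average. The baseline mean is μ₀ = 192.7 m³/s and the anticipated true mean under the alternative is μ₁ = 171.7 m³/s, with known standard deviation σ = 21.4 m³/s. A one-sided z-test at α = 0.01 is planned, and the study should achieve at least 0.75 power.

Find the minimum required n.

n = 10

Standardized effect: d = |μ₁ − μ₀| / σ = |171.7 − 192.7| / 21.4 = 0.9813
Set Φ(δ − 2.326) = 0.75; then δ − 2.326 = Φ⁻¹(0.75) = 0.674, giving δ = 3.001.
δ = d·√n ⇒ n = (δ/d)² = (3.001 / 0.9813)² = 9.35.
Rounding up, n = 10.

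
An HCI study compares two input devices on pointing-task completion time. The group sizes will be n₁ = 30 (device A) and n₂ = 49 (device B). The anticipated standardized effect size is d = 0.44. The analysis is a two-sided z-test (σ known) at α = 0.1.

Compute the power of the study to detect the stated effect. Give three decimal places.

Noncentrality parameter: λ = d / √(1/n₁ + 1/n₂) = 0.44 / √(1/30 + 1/49) = 1.8980
Two-sided α = 0.1 → critical value z_{0.05} = 1.645.
Power = Φ(λ − 1.645) + Φ(−λ − 1.645) = Φ(0.253) + Φ(-3.543) = 0.5999 + 0.0002 = 0.6001.

Power ≈ 0.600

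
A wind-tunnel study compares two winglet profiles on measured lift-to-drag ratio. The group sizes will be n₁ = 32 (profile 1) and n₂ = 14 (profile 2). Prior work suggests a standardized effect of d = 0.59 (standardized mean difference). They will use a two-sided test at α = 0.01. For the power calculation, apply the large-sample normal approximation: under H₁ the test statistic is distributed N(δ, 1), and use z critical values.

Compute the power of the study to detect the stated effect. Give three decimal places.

Power ≈ 0.231

Noncentrality parameter: λ = d / √(1/n₁ + 1/n₂) = 0.59 / √(1/32 + 1/14) = 1.8412
Critical value for a two-sided test at α = 0.01: z_{α/2} = 2.576.
Power = Φ(λ − 2.576) + Φ(−λ − 2.576) = Φ(-0.735) + Φ(-4.417) = 0.2313 + 0.0000 = 0.2313.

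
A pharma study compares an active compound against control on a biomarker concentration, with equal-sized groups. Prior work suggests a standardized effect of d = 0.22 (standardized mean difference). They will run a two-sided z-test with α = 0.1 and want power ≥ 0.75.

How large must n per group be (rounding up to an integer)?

n = 223 per group

Set Φ(δ − 1.645) = 0.75; then δ − 1.645 = Φ⁻¹(0.75) = 0.674, giving δ = 2.319.
(For δ > 0 the lower-tail rejection region contributes negligibly to power, so the one-term inversion is standard.)
δ = d·√(n/2) ⇒ n = 2(δ/d)² = 2 × (2.319 / 0.22)² = 222.29.
Rounding up, n = 223 per group.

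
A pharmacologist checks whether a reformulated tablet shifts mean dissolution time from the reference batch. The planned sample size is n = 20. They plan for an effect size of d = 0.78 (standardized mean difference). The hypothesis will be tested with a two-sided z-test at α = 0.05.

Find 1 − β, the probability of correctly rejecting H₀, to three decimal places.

Noncentrality parameter: δ = d·√n = 0.78 × √20 = 3.4883
Two-sided α = 0.05 → critical value z_{0.025} = 1.960.
Power = Φ(δ − 1.960) + Φ(−δ − 1.960) = Φ(1.528) + Φ(-5.448) = 0.9368 + 0.0000 = 0.9368.

Power ≈ 0.937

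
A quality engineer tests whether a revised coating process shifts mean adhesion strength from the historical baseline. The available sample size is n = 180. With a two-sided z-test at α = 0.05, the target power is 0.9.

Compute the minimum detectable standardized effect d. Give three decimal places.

Required noncentrality: δ = z_{0.025} + z_{0.10} = 1.960 + 1.282 = 3.242.
(The second rejection-region term Φ(−δ − z_{α/2}) is negligible and dropped.)
δ = d·√n ⇒ d = δ/√n = 3.242/√180 = 0.2416.

d ≈ 0.242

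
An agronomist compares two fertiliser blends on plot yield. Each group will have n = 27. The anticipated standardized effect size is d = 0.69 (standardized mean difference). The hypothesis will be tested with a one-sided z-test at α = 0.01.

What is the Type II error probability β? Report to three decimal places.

β ≈ 0.417

Noncentrality parameter: δ = d·√(n/2) = 0.69 × √(27/2) = 2.5352
Critical value for a one-sided test at α = 0.01: z_α = 2.326.
Power = Φ(δ − 2.326) = Φ(0.209) = 0.5827.
Type II error: β = 1 − power = 1 − 0.5827 = 0.4173.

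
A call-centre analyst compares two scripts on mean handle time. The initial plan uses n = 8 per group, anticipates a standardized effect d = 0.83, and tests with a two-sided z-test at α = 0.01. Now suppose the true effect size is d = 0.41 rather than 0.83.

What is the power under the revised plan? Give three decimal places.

Power ≈ 0.040

With d = 0.41: δ = d·√(n/2) = 0.41 × √(8/2) = 0.8200. Critical value z_{0.005} = 2.576.
Revised power = Φ(δ − 2.576) + Φ(−δ − 2.576) = Φ(-1.756) + Φ(-3.396) = 0.0396 + 0.0003 = 0.0399.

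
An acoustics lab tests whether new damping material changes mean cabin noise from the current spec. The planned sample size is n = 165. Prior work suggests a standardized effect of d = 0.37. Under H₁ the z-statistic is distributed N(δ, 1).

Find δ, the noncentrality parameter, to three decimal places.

The noncentrality parameter scales effect size by the design's sample-size factor: δ = d·√n = 0.37 × √165 = 4.7527

δ ≈ 4.753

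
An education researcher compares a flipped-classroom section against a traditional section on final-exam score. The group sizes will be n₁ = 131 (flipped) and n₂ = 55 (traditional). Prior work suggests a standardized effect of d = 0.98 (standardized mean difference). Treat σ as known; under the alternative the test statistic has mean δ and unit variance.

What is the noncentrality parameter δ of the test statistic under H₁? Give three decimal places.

δ ≈ 6.099

δ = d / √(1/n₁ + 1/n₂) = 0.98 / √(1/131 + 1/55) = 6.0994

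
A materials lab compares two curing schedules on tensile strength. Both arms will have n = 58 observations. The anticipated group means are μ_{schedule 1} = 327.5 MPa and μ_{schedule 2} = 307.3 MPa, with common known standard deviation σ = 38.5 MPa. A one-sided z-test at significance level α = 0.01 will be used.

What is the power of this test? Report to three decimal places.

Standardized effect: d = |μ_{schedule 1} − μ_{schedule 2}| / σ = |327.5 − 307.3| / 38.5 = 0.5247
Noncentrality parameter: λ = d·√(n/2) = 0.5247 × √(58/2) = 2.8255
One-sided α = 0.01 → critical value z_{0.01} = 2.326.
Power = P(Z > 2.326 − λ) = Φ(0.499) = 0.6912.

Power ≈ 0.691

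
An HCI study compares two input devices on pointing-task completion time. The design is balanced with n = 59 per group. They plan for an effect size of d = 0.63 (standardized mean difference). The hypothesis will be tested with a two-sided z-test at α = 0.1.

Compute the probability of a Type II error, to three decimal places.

β ≈ 0.038

Noncentrality parameter: δ = d·√(n/2) = 0.63 × √(59/2) = 3.4218
Two-sided α = 0.1 → critical value z_{0.05} = 1.645.
Power = Φ(δ − 1.645) + Φ(−δ − 1.645) = Φ(1.777) + Φ(-5.067) = 0.9622 + 0.0000 = 0.9622.
Type II error: β = 1 − power = 1 − 0.9622 = 0.0378.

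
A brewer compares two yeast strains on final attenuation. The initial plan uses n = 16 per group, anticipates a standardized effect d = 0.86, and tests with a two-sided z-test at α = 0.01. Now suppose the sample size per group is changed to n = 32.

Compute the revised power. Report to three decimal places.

Power ≈ 0.806

With n = 32 per group: δ = d·√(n/2) = 0.86 × √(32/2) = 3.4400. Critical value z_{0.005} = 2.576.
Revised power = Φ(δ − 2.576) + Φ(−δ − 2.576) = Φ(0.864) + Φ(-6.016) = 0.8063 + 0.0000 = 0.8063.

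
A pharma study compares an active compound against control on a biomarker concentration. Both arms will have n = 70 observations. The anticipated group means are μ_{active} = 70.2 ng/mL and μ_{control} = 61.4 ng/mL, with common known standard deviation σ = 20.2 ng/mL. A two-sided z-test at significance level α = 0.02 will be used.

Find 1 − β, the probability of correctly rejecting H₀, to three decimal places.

Power ≈ 0.599

Standardized effect: d = |μ_{active} − μ_{control}| / σ = |70.2 − 61.4| / 20.2 = 0.4356
Noncentrality parameter: δ = d·√(n/2) = 0.4356 × √(70/2) = 2.5773
Two-sided α = 0.02 → critical value z_{0.01} = 2.326.
Power = Φ(δ − 2.326) + Φ(−δ − 2.326) = Φ(0.251) + Φ(-4.904) = 0.5991 + 0.0000 = 0.5991.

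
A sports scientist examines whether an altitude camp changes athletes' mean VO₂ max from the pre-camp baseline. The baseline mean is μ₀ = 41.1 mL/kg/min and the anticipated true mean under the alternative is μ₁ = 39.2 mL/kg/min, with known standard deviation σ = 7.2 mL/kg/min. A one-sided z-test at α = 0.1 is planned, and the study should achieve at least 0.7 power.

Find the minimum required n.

n = 47

Standardized effect: d = |μ₁ − μ₀| / σ = |39.2 − 41.1| / 7.2 = 0.2639
Set Φ(δ − 1.282) = 0.7; then δ − 1.282 = Φ⁻¹(0.7) = 0.524, giving δ = 1.806.
δ = d·√n ⇒ n = (δ/d)² = (1.806 / 0.2639)² = 46.83.
Rounding up, n = 47.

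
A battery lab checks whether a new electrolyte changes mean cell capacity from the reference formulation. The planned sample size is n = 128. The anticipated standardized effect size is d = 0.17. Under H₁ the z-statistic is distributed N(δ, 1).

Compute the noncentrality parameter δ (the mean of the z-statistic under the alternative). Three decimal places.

δ = d·√n = 0.17 × √128 = 1.9233

δ ≈ 1.923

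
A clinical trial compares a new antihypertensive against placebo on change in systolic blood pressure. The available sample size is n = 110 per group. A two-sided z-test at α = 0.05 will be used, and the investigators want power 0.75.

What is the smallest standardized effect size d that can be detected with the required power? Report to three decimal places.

d ≈ 0.355

Required noncentrality: δ = z_{0.025} + z_{0.25} = 1.960 + 0.674 = 2.634.
(The second rejection-region term Φ(−δ − z_{α/2}) is negligible and dropped.)
δ = d·√(n/2) ⇒ d = δ/√(n/2) = 2.634/√(110/2) = 0.3552.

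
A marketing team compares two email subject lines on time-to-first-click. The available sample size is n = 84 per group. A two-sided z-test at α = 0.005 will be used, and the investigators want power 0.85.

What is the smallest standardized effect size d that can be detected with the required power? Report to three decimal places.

d ≈ 0.593

Need Φ(δ − 2.807) = 0.85, so δ = 2.807 + 1.036 = 3.843.
(The second rejection-region term Φ(−δ − z_{α/2}) is negligible and dropped.)
δ = d·√(n/2) ⇒ d = δ/√(n/2) = 3.843/√(84/2) = 0.5931.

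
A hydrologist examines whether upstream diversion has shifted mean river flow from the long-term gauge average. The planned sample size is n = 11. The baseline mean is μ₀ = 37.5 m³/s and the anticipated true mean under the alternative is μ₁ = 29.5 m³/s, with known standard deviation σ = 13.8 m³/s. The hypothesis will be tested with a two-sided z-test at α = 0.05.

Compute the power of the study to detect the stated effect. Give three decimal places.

Power ≈ 0.485

Standardized effect: d = |μ₁ − μ₀| / σ = |29.5 − 37.5| / 13.8 = 0.5797
Noncentrality parameter: δ = d·√n = 0.5797 × √11 = 1.9227
Critical value for a two-sided test at α = 0.05: z_{α/2} = 1.960.
Power = Φ(δ − 1.960) + Φ(−δ − 1.960) = Φ(-0.037) + Φ(-3.883) = 0.4851 + 0.0001 = 0.4852.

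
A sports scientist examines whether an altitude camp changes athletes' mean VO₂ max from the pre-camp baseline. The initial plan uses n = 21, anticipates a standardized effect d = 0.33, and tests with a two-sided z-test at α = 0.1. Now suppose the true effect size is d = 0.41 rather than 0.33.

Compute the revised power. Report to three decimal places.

With d = 0.41: δ = d·√n = 0.41 × √21 = 1.8789. Critical value z_{0.05} = 1.645.
Revised power = Φ(δ − 1.645) + Φ(−δ − 1.645) = Φ(0.234) + Φ(-3.524) = 0.5925 + 0.0002 = 0.5927.

Power ≈ 0.593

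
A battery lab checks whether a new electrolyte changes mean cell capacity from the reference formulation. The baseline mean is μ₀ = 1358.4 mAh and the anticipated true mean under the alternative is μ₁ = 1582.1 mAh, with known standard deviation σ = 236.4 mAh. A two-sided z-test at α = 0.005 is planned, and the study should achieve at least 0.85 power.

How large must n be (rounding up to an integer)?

Standardized effect: d = |μ₁ − μ₀| / σ = |1582.1 − 1358.4| / 236.4 = 0.9463
Set Φ(δ − 2.807) = 0.85; then δ − 2.807 = Φ⁻¹(0.85) = 1.036, giving δ = 3.843.
(Ignoring the negligible lower-tail rejection probability gives the usual closed-form inversion.)
δ = d·√n ⇒ n = (δ/d)² = (3.843 / 0.9463)² = 16.50.
Round up to the next whole unit.

n = 17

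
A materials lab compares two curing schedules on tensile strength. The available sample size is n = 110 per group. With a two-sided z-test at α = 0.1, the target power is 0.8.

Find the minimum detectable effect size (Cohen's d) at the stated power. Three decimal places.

d ≈ 0.335

Need Φ(δ − 1.645) = 0.8, so δ = 1.645 + 0.842 = 2.486.
(Lower-tail contribution to power is negligible for δ > 0.)
δ = d·√(n/2) ⇒ d = δ/√(n/2) = 2.486/√(110/2) = 0.3353.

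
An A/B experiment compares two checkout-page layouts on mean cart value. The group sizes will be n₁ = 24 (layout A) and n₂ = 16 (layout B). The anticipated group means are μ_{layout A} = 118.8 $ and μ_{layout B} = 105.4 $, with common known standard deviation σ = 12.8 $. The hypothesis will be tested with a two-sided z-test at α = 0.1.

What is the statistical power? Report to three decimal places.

Power ≈ 0.945

Standardized effect: d = |μ_{layout A} − μ_{layout B}| / σ = |118.8 − 105.4| / 12.8 = 1.0469
Noncentrality parameter: δ = d / √(1/n₁ + 1/n₂) = 1.0469 / √(1/24 + 1/16) = 3.2436
Two-sided α = 0.1 → critical value z_{0.05} = 1.645.
Power = Φ(δ − 1.645) + Φ(−δ − 1.645) = Φ(1.599) + Φ(-4.888) = 0.9451 + 0.0000 = 0.9451.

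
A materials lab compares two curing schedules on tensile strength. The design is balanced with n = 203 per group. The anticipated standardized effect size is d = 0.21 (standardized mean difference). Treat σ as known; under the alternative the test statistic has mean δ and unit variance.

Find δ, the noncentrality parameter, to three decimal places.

δ = d·√(n/2) = 0.21 × √(203/2) = 2.1157

δ ≈ 2.116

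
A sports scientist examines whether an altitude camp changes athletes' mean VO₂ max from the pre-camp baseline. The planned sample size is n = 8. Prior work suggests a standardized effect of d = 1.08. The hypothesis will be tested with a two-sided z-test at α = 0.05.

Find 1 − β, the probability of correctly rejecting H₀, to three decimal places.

Noncentrality parameter: δ = d·√n = 1.08 × √8 = 3.0547
Two-sided α = 0.05 → critical value z_{0.025} = 1.960.
Power = Φ(δ − 1.960) + Φ(−δ − 1.960) = Φ(1.095) + Φ(-5.015) = 0.8632 + 0.0000 = 0.8632.

Power ≈ 0.863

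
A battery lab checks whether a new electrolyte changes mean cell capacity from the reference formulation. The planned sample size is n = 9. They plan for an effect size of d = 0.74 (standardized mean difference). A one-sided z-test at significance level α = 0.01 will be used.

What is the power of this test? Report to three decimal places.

Noncentrality parameter: δ = d·√n = 0.74 × √9 = 2.2200
One-sided α = 0.01 → critical value z_{0.01} = 2.326.
Power = Φ(δ − 2.326) = Φ(-0.106) = 0.4577.

Power ≈ 0.458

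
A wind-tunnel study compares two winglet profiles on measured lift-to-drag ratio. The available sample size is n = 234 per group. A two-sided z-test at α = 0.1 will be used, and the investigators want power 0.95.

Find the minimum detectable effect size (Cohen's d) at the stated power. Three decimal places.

d ≈ 0.304

Need Φ(δ − 1.645) = 0.95, so δ = 1.645 + 1.645 = 3.290.
(Lower-tail contribution to power is negligible for δ > 0.)
δ = d·√(n/2) ⇒ d = δ/√(n/2) = 3.290/√(234/2) = 0.3041.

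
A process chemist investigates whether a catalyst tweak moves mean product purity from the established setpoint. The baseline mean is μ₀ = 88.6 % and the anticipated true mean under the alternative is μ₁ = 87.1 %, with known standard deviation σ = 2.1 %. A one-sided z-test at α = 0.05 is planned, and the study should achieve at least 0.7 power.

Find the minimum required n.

Standardized effect: d = |μ₁ − μ₀| / σ = |87.1 − 88.6| / 2.1 = 0.7143
For power 0.7 need Φ(δ − z_{0.05}) = 0.7, so δ = z_{0.05} + z_{0.30} = 1.645 + 0.524 = 2.169.
δ = d·√n ⇒ n = (δ/d)² = (2.169 / 0.7143)² = 9.22.
Round up to the next whole unit.

n = 10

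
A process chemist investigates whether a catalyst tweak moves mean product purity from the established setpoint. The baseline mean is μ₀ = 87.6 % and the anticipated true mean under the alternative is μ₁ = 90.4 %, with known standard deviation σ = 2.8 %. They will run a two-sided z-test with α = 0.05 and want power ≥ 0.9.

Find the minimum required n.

Standardized effect: d = |μ₁ − μ₀| / σ = |90.4 − 87.6| / 2.8 = 1.0000
Set Φ(δ − 1.960) = 0.9; then δ − 1.960 = Φ⁻¹(0.9) = 1.282, giving δ = 3.242.
(For δ > 0 the lower-tail rejection region contributes negligibly to power, so the one-term inversion is standard.)
δ = d·√n ⇒ n = (δ/d)² = (3.242 / 1.0000)² = 10.51.
Rounding up, n = 11.

n = 11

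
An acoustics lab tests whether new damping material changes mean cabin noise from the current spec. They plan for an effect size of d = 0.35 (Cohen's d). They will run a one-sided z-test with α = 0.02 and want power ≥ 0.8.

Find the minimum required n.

For power 0.8 need Φ(δ − z_{0.02}) = 0.8, so δ = z_{0.02} + z_{0.20} = 2.054 + 0.842 = 2.895.
δ = d·√n ⇒ n = (δ/d)² = (2.895 / 0.35)² = 68.43.
Rounding up, n = 69.

n = 69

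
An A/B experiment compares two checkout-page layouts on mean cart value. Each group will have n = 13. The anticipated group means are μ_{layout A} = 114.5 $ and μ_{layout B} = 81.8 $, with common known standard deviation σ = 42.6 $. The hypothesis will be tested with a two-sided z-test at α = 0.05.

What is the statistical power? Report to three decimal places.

Power ≈ 0.499

Standardized effect: d = |μ_{layout A} − μ_{layout B}| / σ = |114.5 − 81.8| / 42.6 = 0.7676
Noncentrality parameter: δ = d·√(n/2) = 0.7676 × √(13/2) = 1.9570
Critical value for a two-sided test at α = 0.05: z_{α/2} = 1.960.
Power = Φ(δ − 1.960) + Φ(−δ − 1.960) = Φ(-0.003) + Φ(-3.917) = 0.4988 + 0.0000 = 0.4989.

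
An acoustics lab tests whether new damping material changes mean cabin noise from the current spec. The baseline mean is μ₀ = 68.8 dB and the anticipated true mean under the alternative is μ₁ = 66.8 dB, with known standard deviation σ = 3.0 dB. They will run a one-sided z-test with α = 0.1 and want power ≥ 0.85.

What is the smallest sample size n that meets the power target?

Standardized effect: d = |μ₁ − μ₀| / σ = |66.8 − 68.8| / 3.0 = 0.6667
Set Φ(δ − 1.282) = 0.85; then δ − 1.282 = Φ⁻¹(0.85) = 1.036, giving δ = 2.318.
δ = d·√n ⇒ n = (δ/d)² = (2.318 / 0.6667)² = 12.09.
Rounding up, n = 13.

n = 13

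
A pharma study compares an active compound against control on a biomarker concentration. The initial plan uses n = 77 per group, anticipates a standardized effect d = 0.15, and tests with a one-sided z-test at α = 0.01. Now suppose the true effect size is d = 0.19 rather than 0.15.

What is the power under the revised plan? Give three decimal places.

With d = 0.19: δ = d·√(n/2) = 0.19 × √(77/2) = 1.1789. Critical value z_{0.01} = 2.326.
Revised power = P(Z > 2.326 − δ) = Φ(-1.147) = 0.1256.

Power ≈ 0.126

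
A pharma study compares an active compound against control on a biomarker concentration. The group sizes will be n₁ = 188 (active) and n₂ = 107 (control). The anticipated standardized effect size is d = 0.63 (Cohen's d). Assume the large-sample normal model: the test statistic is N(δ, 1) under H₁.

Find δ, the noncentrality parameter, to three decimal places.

δ = d / √(1/n₁ + 1/n₂) = 0.63 / √(1/188 + 1/107) = 5.2024

δ ≈ 5.202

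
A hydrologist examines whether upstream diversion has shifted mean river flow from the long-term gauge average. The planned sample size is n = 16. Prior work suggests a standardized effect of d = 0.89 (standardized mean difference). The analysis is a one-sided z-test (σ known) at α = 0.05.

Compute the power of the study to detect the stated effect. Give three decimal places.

Noncentrality parameter: δ = d·√n = 0.89 × √16 = 3.5600
Critical value for a one-sided test at α = 0.05: z_α = 1.645.
Power = P(Z > 1.645 − δ) = Φ(1.915) = 0.9723.

Power ≈ 0.972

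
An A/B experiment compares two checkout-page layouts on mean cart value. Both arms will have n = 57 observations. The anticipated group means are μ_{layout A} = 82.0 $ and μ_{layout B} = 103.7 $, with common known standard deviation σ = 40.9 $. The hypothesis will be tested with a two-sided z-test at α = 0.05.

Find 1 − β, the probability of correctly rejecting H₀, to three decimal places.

Standardized effect: d = |μ_{layout A} − μ_{layout B}| / σ = |82.0 − 103.7| / 40.9 = 0.5306
Noncentrality parameter: δ = d·√(n/2) = 0.5306 × √(57/2) = 2.8324
Critical value for a two-sided test at α = 0.05: z_{α/2} = 1.960.
Power = Φ(δ − 1.960) + Φ(−δ − 1.960) = Φ(0.872) + Φ(-4.792) = 0.8085 + 0.0000 = 0.8085.

Power ≈ 0.809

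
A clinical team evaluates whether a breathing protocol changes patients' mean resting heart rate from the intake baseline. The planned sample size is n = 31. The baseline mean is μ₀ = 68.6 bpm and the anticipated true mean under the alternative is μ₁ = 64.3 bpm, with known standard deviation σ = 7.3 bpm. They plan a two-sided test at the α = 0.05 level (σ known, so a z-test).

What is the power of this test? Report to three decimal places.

Power ≈ 0.907

Standardized effect: d = |μ₁ − μ₀| / σ = |64.3 − 68.6| / 7.3 = 0.5890
Noncentrality parameter: δ = d·√n = 0.5890 × √31 = 3.2796
Two-sided α = 0.05 → critical value z_{0.025} = 1.960.
Power = Φ(δ − 1.960) + Φ(−δ − 1.960) = Φ(1.320) + Φ(-5.240) = 0.9065 + 0.0000 = 0.9065.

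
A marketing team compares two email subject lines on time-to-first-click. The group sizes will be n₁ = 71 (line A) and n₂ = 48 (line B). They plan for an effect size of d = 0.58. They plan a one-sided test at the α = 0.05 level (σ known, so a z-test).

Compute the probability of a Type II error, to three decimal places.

β ≈ 0.072

Noncentrality parameter: δ = d / √(1/n₁ + 1/n₂) = 0.58 / √(1/71 + 1/48) = 3.1039
Critical value for a one-sided test at α = 0.05: z_α = 1.645.
Power = Φ(δ − 1.645) = Φ(1.459) = 0.9277.
Type II error: β = 1 − power = 1 − 0.9277 = 0.0723.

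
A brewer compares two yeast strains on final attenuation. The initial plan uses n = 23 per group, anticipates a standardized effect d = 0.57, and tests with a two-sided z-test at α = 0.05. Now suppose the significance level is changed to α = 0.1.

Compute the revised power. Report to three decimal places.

Power ≈ 0.614

δ = d·√(n/2) = 0.57 × √(23/2) = 1.9330 (unchanged). New critical value: z_{0.05} = 1.645.
Revised power = Φ(δ − 1.645) + Φ(−δ − 1.645) = Φ(0.288) + Φ(-3.578) = 0.6134 + 0.0002 = 0.6135.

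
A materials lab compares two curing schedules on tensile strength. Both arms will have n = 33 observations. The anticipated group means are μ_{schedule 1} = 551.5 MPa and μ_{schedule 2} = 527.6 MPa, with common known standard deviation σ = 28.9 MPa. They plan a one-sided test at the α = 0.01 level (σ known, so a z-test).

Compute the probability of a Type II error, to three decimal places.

β ≈ 0.151

Standardized effect: d = |μ_{schedule 1} − μ_{schedule 2}| / σ = |551.5 − 527.6| / 28.9 = 0.8270
Noncentrality parameter: δ = d·√(n/2) = 0.8270 × √(33/2) = 3.3592
Critical value for a one-sided test at α = 0.01: z_α = 2.326.
Power = P(Z > 2.326 − δ) = Φ(1.033) = 0.8492.
Type II error: β = 1 − power = 1 − 0.8492 = 0.1508.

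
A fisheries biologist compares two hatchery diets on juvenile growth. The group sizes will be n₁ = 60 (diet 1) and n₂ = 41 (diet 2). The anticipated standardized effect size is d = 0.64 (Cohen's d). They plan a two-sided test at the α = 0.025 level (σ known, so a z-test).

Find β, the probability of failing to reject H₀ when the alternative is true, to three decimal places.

β ≈ 0.180

Noncentrality parameter: δ = d / √(1/n₁ + 1/n₂) = 0.64 / √(1/60 + 1/41) = 3.1585
Critical value for a two-sided test at α = 0.025: z_{α/2} = 2.241.
Power = Φ(δ − 2.241) + Φ(−δ − 2.241) = Φ(0.917) + Φ(-5.400) = 0.8205 + 0.0000 = 0.8205.
Type II error: β = 1 − power = 1 − 0.8205 = 0.1795.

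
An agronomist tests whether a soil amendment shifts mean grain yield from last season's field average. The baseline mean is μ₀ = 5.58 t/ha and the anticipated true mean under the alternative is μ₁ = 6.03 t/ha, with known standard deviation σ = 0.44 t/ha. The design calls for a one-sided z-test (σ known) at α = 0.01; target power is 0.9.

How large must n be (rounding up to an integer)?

n = 13

Standardized effect: d = |μ₁ − μ₀| / σ = |6.03 − 5.58| / 0.44 = 1.0227
Set Φ(δ − 2.326) = 0.9; then δ − 2.326 = Φ⁻¹(0.9) = 1.282, giving δ = 3.608.
δ = d·√n ⇒ n = (δ/d)² = (3.608 / 1.0227)² = 12.44.
Rounding up, n = 13.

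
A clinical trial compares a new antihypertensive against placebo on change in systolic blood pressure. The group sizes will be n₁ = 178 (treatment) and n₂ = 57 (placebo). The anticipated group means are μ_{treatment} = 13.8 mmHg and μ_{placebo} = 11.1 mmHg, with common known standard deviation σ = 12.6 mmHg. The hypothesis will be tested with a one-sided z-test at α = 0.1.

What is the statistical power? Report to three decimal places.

Standardized effect: d = |μ_{treatment} − μ_{placebo}| / σ = |13.8 − 11.1| / 12.6 = 0.2143
Noncentrality parameter: δ = d / √(1/n₁ + 1/n₂) = 0.2143 / √(1/178 + 1/57) = 1.4080
Critical value for a one-sided test at α = 0.1: z_α = 1.282.
Power = Φ(δ − 1.282) = Φ(0.126) = 0.5503.

Power ≈ 0.550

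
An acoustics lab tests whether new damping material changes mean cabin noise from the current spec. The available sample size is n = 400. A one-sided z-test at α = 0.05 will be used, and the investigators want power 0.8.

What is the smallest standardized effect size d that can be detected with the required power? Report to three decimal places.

d ≈ 0.124

Need Φ(δ − 1.645) = 0.8, so δ = 1.645 + 0.842 = 2.486.
δ = d·√n ⇒ d = δ/√n = 2.486/√400 = 0.1243.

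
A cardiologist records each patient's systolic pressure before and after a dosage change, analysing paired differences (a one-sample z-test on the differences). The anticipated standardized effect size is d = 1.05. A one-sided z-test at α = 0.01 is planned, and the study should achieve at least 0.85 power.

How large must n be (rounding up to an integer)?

Set Φ(δ − 2.326) = 0.85; then δ − 2.326 = Φ⁻¹(0.85) = 1.036, giving δ = 3.363.
δ = d·√n ⇒ n = (δ/d)² = (3.363 / 1.05)² = 10.26.
Round up to the next whole unit.

n = 11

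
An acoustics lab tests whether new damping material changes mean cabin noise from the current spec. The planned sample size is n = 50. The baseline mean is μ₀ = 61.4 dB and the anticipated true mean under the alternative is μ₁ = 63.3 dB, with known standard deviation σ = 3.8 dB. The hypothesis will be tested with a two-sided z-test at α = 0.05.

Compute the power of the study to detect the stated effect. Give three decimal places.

Power ≈ 0.942

Standardized effect: d = |μ₁ − μ₀| / σ = |63.3 − 61.4| / 3.8 = 0.5000
Noncentrality parameter: δ = d·√n = 0.5000 × √50 = 3.5355
Critical value for a two-sided test at α = 0.05: z_{α/2} = 1.960.
Power = Φ(δ − 1.960) + Φ(−δ − 1.960) = Φ(1.576) + Φ(-5.495) = 0.9424 + 0.0000 = 0.9424.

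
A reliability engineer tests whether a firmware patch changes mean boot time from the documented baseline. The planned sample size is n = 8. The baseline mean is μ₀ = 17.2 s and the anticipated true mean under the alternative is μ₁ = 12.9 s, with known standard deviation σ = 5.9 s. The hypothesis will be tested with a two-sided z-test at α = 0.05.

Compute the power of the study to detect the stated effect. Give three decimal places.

Power ≈ 0.540

Standardized effect: d = |μ₁ − μ₀| / σ = |12.9 − 17.2| / 5.9 = 0.7288
Noncentrality parameter: δ = d·√n = 0.7288 × √8 = 2.0614
Two-sided α = 0.05 → critical value z_{0.025} = 1.960.
Power = Φ(δ − 1.960) + Φ(−δ − 1.960) = Φ(0.101) + Φ(-4.021) = 0.5404 + 0.0000 = 0.5404.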